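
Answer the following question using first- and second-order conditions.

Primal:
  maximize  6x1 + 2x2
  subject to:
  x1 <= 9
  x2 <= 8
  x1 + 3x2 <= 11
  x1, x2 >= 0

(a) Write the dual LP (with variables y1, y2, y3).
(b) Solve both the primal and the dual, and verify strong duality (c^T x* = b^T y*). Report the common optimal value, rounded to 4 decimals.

The standard primal-dual pair for 'max c^T x s.t. A x <= b, x >= 0' is:
  Dual:  min b^T y  s.t.  A^T y >= c,  y >= 0.

So the dual LP is:
  minimize  9y1 + 8y2 + 11y3
  subject to:
    y1 + y3 >= 6
    y2 + 3y3 >= 2
    y1, y2, y3 >= 0

Solving the primal: x* = (9, 0.6667).
  primal value c^T x* = 55.3333.
Solving the dual: y* = (5.3333, 0, 0.6667).
  dual value b^T y* = 55.3333.
Strong duality: c^T x* = b^T y*. Confirmed.

55.3333


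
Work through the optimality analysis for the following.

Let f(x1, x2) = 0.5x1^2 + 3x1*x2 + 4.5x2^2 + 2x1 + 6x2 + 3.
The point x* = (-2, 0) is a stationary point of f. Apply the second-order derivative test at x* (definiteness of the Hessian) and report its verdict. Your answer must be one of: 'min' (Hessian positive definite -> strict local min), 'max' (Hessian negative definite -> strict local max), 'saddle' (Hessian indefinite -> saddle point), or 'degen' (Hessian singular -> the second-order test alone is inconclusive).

Compute the Hessian H = grad^2 f:
  H = [[1, 3], [3, 9]]
Verify stationarity: grad f(x*) = H x* + g = (0, 0).
Eigenvalues of H: 0, 10.
H has a zero eigenvalue (singular; positive semidefinite but not definite), so H is neither positive definite, negative definite, nor indefinite. The second-order test alone is inconclusive -> degen.
(Indeed, f is constant along the null direction of H through x*, so x* is not a strict local extremum.)

degen


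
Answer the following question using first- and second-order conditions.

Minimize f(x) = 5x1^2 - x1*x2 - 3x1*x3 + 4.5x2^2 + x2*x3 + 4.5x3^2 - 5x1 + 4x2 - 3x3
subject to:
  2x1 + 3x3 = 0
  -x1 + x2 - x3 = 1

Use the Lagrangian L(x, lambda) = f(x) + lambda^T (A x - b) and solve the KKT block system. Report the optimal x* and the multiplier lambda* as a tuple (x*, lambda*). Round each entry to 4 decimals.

Form the Lagrangian:
  L(x, lambda) = (1/2) x^T Q x + c^T x + lambda^T (A x - b)
Stationarity (grad_x L = 0): Q x + c + A^T lambda = 0.
Primal feasibility: A x = b.

This gives the KKT block system:
  [ Q   A^T ] [ x     ]   [-c ]
  [ A    0  ] [ lambda ] = [ b ]

Solving the linear system:
  x*      = (0.0186, 1.0062, -0.0124)
  lambda* = (-3.6211, -13.0248)
  f(x*)   = 8.4969

x* = (0.0186, 1.0062, -0.0124), lambda* = (-3.6211, -13.0248)


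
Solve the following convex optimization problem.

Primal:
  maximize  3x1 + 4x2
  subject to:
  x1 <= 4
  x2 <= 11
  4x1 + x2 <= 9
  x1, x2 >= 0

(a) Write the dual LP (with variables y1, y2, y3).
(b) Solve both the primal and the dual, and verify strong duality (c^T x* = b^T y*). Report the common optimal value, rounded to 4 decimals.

The standard primal-dual pair for 'max c^T x s.t. A x <= b, x >= 0' is:
  Dual:  min b^T y  s.t.  A^T y >= c,  y >= 0.

So the dual LP is:
  minimize  4y1 + 11y2 + 9y3
  subject to:
    y1 + 4y3 >= 3
    y2 + y3 >= 4
    y1, y2, y3 >= 0

Solving the primal: x* = (0, 9).
  primal value c^T x* = 36.
Solving the dual: y* = (0, 0, 4).
  dual value b^T y* = 36.
Strong duality: c^T x* = b^T y*. Confirmed.

36


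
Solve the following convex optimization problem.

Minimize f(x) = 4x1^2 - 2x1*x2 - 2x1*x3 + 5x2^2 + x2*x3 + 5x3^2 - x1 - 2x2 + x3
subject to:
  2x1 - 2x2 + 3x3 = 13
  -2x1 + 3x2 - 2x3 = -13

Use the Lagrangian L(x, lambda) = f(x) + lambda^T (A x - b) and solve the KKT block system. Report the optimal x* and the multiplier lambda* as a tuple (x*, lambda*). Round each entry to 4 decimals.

Form the Lagrangian:
  L(x, lambda) = (1/2) x^T Q x + c^T x + lambda^T (A x - b)
Stationarity (grad_x L = 0): Q x + c + A^T lambda = 0.
Primal feasibility: A x = b.

This gives the KKT block system:
  [ Q   A^T ] [ x     ]   [-c ]
  [ A    0  ] [ lambda ] = [ b ]

Solving the linear system:
  x*      = (1.9228, -1.8309, 1.8309)
  lambda* = (0.75, 7.9412)
  f(x*)   = 48.5276

x* = (1.9228, -1.8309, 1.8309), lambda* = (0.75, 7.9412)


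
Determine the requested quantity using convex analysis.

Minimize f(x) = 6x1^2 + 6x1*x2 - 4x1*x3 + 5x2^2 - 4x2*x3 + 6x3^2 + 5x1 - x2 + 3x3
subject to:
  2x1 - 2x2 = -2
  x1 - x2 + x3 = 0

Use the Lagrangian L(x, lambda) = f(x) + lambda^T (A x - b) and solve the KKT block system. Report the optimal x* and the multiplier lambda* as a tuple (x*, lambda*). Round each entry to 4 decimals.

Form the Lagrangian:
  L(x, lambda) = (1/2) x^T Q x + c^T x + lambda^T (A x - b)
Stationarity (grad_x L = 0): Q x + c + A^T lambda = 0.
Primal feasibility: A x = b.

This gives the KKT block system:
  [ Q   A^T ] [ x     ]   [-c ]
  [ A    0  ] [ lambda ] = [ b ]

Solving the linear system:
  x*      = (-0.3529, 0.6471, 1)
  lambda* = (6.5882, -13.8235)
  f(x*)   = 6.8824

x* = (-0.3529, 0.6471, 1), lambda* = (6.5882, -13.8235)


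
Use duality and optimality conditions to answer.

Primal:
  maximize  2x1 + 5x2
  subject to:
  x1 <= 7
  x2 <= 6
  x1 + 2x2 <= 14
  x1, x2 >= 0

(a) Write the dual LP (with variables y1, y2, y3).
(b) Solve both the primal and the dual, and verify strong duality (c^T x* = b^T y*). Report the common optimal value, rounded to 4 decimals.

The standard primal-dual pair for 'max c^T x s.t. A x <= b, x >= 0' is:
  Dual:  min b^T y  s.t.  A^T y >= c,  y >= 0.

So the dual LP is:
  minimize  7y1 + 6y2 + 14y3
  subject to:
    y1 + y3 >= 2
    y2 + 2y3 >= 5
    y1, y2, y3 >= 0

Solving the primal: x* = (2, 6).
  primal value c^T x* = 34.
Solving the dual: y* = (0, 1, 2).
  dual value b^T y* = 34.
Strong duality: c^T x* = b^T y*. Confirmed.

34


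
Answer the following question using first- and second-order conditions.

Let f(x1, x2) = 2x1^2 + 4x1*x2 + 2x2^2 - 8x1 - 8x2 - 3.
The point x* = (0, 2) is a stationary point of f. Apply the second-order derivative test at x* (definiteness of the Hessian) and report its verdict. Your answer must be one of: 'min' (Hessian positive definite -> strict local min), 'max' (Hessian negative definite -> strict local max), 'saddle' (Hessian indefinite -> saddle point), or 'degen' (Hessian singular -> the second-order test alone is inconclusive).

Compute the Hessian H = grad^2 f:
  H = [[4, 4], [4, 4]]
Verify stationarity: grad f(x*) = H x* + g = (0, 0).
Eigenvalues of H: 0, 8.
H has a zero eigenvalue (singular; positive semidefinite but not definite), so H is neither positive definite, negative definite, nor indefinite. The second-order test alone is inconclusive -> degen.
(Indeed, f is constant along the null direction of H through x*, so x* is not a strict local extremum.)

degen


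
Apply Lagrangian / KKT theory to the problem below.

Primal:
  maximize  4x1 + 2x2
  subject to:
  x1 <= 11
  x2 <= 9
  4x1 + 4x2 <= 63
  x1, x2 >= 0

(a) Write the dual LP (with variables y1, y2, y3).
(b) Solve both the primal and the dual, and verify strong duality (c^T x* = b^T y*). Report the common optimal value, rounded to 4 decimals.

The standard primal-dual pair for 'max c^T x s.t. A x <= b, x >= 0' is:
  Dual:  min b^T y  s.t.  A^T y >= c,  y >= 0.

So the dual LP is:
  minimize  11y1 + 9y2 + 63y3
  subject to:
    y1 + 4y3 >= 4
    y2 + 4y3 >= 2
    y1, y2, y3 >= 0

Solving the primal: x* = (11, 4.75).
  primal value c^T x* = 53.5.
Solving the dual: y* = (2, 0, 0.5).
  dual value b^T y* = 53.5.
Strong duality: c^T x* = b^T y*. Confirmed.

53.5


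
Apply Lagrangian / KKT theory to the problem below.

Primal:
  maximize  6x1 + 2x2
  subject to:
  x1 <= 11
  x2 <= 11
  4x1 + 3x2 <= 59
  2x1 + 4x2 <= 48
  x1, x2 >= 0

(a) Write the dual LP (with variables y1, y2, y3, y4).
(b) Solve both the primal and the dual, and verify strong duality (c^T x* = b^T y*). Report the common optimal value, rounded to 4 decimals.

The standard primal-dual pair for 'max c^T x s.t. A x <= b, x >= 0' is:
  Dual:  min b^T y  s.t.  A^T y >= c,  y >= 0.

So the dual LP is:
  minimize  11y1 + 11y2 + 59y3 + 48y4
  subject to:
    y1 + 4y3 + 2y4 >= 6
    y2 + 3y3 + 4y4 >= 2
    y1, y2, y3, y4 >= 0

Solving the primal: x* = (11, 5).
  primal value c^T x* = 76.
Solving the dual: y* = (3.3333, 0, 0.6667, 0).
  dual value b^T y* = 76.
Strong duality: c^T x* = b^T y*. Confirmed.

76


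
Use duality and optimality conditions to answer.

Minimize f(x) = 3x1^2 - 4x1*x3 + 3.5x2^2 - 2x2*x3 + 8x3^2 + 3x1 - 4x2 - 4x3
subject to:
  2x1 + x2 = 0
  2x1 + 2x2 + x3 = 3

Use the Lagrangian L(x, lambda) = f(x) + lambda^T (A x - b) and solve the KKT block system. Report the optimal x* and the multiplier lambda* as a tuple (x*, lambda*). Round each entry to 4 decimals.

Form the Lagrangian:
  L(x, lambda) = (1/2) x^T Q x + c^T x + lambda^T (A x - b)
Stationarity (grad_x L = 0): Q x + c + A^T lambda = 0.
Primal feasibility: A x = b.

This gives the KKT block system:
  [ Q   A^T ] [ x     ]   [-c ]
  [ A    0  ] [ lambda ] = [ b ]

Solving the linear system:
  x*      = (-1.0102, 2.0204, 0.9796)
  lambda* = (15.1633, -11.6735)
  f(x*)   = 9.9949

x* = (-1.0102, 2.0204, 0.9796), lambda* = (15.1633, -11.6735)


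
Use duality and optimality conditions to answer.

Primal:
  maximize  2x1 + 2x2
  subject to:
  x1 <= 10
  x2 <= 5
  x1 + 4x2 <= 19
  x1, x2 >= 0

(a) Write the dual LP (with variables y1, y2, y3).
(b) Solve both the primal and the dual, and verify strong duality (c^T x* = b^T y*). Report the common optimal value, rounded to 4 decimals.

The standard primal-dual pair for 'max c^T x s.t. A x <= b, x >= 0' is:
  Dual:  min b^T y  s.t.  A^T y >= c,  y >= 0.

So the dual LP is:
  minimize  10y1 + 5y2 + 19y3
  subject to:
    y1 + y3 >= 2
    y2 + 4y3 >= 2
    y1, y2, y3 >= 0

Solving the primal: x* = (10, 2.25).
  primal value c^T x* = 24.5.
Solving the dual: y* = (1.5, 0, 0.5).
  dual value b^T y* = 24.5.
Strong duality: c^T x* = b^T y*. Confirmed.

24.5


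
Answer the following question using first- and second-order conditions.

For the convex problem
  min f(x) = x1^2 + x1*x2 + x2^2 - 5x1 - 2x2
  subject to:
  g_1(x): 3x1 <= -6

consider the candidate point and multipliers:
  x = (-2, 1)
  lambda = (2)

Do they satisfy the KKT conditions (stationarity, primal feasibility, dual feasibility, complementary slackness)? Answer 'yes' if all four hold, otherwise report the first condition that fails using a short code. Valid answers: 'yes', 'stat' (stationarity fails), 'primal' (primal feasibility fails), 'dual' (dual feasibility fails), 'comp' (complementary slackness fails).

Gradient of f: grad f(x) = Q x + c = (-8, -2)
Constraint values g_i(x) = a_i^T x - b_i:
  g_1((-2, 1)) = 0
Stationarity residual: grad f(x) + sum_i lambda_i a_i = (-2, -2)
  -> stationarity FAILS
Primal feasibility (all g_i <= 0): OK
Dual feasibility (all lambda_i >= 0): OK
Complementary slackness (lambda_i * g_i(x) = 0 for all i): OK

Verdict: the first failing condition is stationarity -> stat.

stat


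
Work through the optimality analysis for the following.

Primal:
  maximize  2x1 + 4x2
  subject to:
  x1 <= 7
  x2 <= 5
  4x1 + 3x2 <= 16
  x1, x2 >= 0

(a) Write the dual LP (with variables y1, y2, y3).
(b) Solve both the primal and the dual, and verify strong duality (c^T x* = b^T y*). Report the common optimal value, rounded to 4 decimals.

The standard primal-dual pair for 'max c^T x s.t. A x <= b, x >= 0' is:
  Dual:  min b^T y  s.t.  A^T y >= c,  y >= 0.

So the dual LP is:
  minimize  7y1 + 5y2 + 16y3
  subject to:
    y1 + 4y3 >= 2
    y2 + 3y3 >= 4
    y1, y2, y3 >= 0

Solving the primal: x* = (0.25, 5).
  primal value c^T x* = 20.5.
Solving the dual: y* = (0, 2.5, 0.5).
  dual value b^T y* = 20.5.
Strong duality: c^T x* = b^T y*. Confirmed.

20.5


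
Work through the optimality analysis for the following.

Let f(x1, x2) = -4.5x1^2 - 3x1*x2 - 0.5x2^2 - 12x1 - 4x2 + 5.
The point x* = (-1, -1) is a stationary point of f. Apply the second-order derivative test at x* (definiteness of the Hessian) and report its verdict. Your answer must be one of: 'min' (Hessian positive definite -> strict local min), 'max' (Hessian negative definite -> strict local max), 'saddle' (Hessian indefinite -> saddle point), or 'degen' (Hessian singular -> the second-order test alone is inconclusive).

Compute the Hessian H = grad^2 f:
  H = [[-9, -3], [-3, -1]]
Verify stationarity: grad f(x*) = H x* + g = (0, 0).
Eigenvalues of H: -10, 0.
H has a zero eigenvalue (singular; negative semidefinite but not definite), so H is neither positive definite, negative definite, nor indefinite. The second-order test alone is inconclusive -> degen.
(Indeed, f is constant along the null direction of H through x*, so x* is not a strict local extremum.)

degen


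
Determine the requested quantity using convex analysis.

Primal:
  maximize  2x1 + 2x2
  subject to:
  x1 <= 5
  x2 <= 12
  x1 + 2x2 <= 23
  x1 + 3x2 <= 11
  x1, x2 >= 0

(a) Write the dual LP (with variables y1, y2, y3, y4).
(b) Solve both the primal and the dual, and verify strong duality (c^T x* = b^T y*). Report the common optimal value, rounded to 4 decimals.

The standard primal-dual pair for 'max c^T x s.t. A x <= b, x >= 0' is:
  Dual:  min b^T y  s.t.  A^T y >= c,  y >= 0.

So the dual LP is:
  minimize  5y1 + 12y2 + 23y3 + 11y4
  subject to:
    y1 + y3 + y4 >= 2
    y2 + 2y3 + 3y4 >= 2
    y1, y2, y3, y4 >= 0

Solving the primal: x* = (5, 2).
  primal value c^T x* = 14.
Solving the dual: y* = (1.3333, 0, 0, 0.6667).
  dual value b^T y* = 14.
Strong duality: c^T x* = b^T y*. Confirmed.

14


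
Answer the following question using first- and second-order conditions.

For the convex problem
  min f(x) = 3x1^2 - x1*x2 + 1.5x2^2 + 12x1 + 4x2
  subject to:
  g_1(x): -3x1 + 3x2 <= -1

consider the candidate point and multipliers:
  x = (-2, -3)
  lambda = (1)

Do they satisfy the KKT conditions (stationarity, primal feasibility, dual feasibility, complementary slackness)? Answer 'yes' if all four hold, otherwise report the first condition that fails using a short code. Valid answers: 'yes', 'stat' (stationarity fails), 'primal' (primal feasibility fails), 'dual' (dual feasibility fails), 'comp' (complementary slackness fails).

Gradient of f: grad f(x) = Q x + c = (3, -3)
Constraint values g_i(x) = a_i^T x - b_i:
  g_1((-2, -3)) = -2
Stationarity residual: grad f(x) + sum_i lambda_i a_i = (0, 0)
  -> stationarity OK
Primal feasibility (all g_i <= 0): OK
Dual feasibility (all lambda_i >= 0): OK
Complementary slackness (lambda_i * g_i(x) = 0 for all i): FAILS

Verdict: the first failing condition is complementary_slackness -> comp.

comp


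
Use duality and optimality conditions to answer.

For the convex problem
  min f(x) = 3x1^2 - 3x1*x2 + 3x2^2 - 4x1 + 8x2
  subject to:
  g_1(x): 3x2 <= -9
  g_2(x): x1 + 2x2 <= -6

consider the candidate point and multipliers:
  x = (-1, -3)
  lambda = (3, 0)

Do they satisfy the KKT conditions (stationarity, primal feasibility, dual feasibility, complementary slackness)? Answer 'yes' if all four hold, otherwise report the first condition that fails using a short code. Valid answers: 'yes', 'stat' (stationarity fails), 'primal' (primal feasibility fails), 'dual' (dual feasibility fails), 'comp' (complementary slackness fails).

Gradient of f: grad f(x) = Q x + c = (-1, -7)
Constraint values g_i(x) = a_i^T x - b_i:
  g_1((-1, -3)) = 0
  g_2((-1, -3)) = -1
Stationarity residual: grad f(x) + sum_i lambda_i a_i = (-1, 2)
  -> stationarity FAILS
Primal feasibility (all g_i <= 0): OK
Dual feasibility (all lambda_i >= 0): OK
Complementary slackness (lambda_i * g_i(x) = 0 for all i): OK

Verdict: the first failing condition is stationarity -> stat.

stat


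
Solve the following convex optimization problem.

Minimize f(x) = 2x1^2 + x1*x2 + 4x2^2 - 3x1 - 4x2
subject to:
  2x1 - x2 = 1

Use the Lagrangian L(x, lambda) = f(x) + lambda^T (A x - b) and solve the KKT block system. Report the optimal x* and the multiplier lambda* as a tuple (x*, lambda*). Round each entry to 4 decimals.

Form the Lagrangian:
  L(x, lambda) = (1/2) x^T Q x + c^T x + lambda^T (A x - b)
Stationarity (grad_x L = 0): Q x + c + A^T lambda = 0.
Primal feasibility: A x = b.

This gives the KKT block system:
  [ Q   A^T ] [ x     ]   [-c ]
  [ A    0  ] [ lambda ] = [ b ]

Solving the linear system:
  x*      = (0.7, 0.4)
  lambda* = (-0.1)
  f(x*)   = -1.8

x* = (0.7, 0.4), lambda* = (-0.1)


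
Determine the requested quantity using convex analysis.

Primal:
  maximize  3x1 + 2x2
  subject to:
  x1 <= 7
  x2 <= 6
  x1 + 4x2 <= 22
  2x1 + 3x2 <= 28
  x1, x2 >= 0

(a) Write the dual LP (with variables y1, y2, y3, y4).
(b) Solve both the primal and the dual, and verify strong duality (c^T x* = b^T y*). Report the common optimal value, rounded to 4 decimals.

The standard primal-dual pair for 'max c^T x s.t. A x <= b, x >= 0' is:
  Dual:  min b^T y  s.t.  A^T y >= c,  y >= 0.

So the dual LP is:
  minimize  7y1 + 6y2 + 22y3 + 28y4
  subject to:
    y1 + y3 + 2y4 >= 3
    y2 + 4y3 + 3y4 >= 2
    y1, y2, y3, y4 >= 0

Solving the primal: x* = (7, 3.75).
  primal value c^T x* = 28.5.
Solving the dual: y* = (2.5, 0, 0.5, 0).
  dual value b^T y* = 28.5.
Strong duality: c^T x* = b^T y*. Confirmed.

28.5


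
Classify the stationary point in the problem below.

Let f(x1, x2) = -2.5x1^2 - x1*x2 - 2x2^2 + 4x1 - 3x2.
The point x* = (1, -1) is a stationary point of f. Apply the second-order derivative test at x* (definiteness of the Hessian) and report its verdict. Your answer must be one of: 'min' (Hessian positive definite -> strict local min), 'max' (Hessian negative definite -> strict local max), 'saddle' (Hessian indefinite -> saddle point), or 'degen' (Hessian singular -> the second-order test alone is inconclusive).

Compute the Hessian H = grad^2 f:
  H = [[-5, -1], [-1, -4]]
Verify stationarity: grad f(x*) = H x* + g = (0, 0).
Eigenvalues of H: -5.618, -3.382.
Both eigenvalues < 0, so H is negative definite -> x* is a strict local max.

max


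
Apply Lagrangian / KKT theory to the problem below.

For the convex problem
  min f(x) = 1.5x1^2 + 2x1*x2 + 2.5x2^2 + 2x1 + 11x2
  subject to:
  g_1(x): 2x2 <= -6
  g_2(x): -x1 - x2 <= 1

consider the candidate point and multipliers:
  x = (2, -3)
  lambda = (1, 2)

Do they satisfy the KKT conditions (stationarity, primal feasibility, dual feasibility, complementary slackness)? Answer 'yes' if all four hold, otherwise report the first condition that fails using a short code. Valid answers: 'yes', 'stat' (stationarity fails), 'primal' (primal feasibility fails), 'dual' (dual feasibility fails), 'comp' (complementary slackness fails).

Gradient of f: grad f(x) = Q x + c = (2, 0)
Constraint values g_i(x) = a_i^T x - b_i:
  g_1((2, -3)) = 0
  g_2((2, -3)) = 0
Stationarity residual: grad f(x) + sum_i lambda_i a_i = (0, 0)
  -> stationarity OK
Primal feasibility (all g_i <= 0): OK
Dual feasibility (all lambda_i >= 0): OK
Complementary slackness (lambda_i * g_i(x) = 0 for all i): OK

Verdict: yes, KKT holds.

yes


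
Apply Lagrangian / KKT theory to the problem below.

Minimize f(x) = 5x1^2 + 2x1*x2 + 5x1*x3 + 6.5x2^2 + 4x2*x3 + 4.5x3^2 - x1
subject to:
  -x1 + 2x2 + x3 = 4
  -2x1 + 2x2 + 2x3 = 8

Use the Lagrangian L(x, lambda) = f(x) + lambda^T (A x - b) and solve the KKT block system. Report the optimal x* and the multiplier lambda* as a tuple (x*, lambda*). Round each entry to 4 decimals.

Form the Lagrangian:
  L(x, lambda) = (1/2) x^T Q x + c^T x + lambda^T (A x - b)
Stationarity (grad_x L = 0): Q x + c + A^T lambda = 0.
Primal feasibility: A x = b.

This gives the KKT block system:
  [ Q   A^T ] [ x     ]   [-c ]
  [ A    0  ] [ lambda ] = [ b ]

Solving the linear system:
  x*      = (-1.8966, 0, 2.1034)
  lambda* = (4.8276, -7.1379)
  f(x*)   = 19.8448

x* = (-1.8966, 0, 2.1034), lambda* = (4.8276, -7.1379)


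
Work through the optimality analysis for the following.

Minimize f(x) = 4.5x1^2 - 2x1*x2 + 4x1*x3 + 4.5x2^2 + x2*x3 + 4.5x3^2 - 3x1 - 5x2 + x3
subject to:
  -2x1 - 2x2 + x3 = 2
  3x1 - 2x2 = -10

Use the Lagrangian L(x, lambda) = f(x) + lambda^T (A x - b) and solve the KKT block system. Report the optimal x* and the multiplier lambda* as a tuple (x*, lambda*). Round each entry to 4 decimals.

Form the Lagrangian:
  L(x, lambda) = (1/2) x^T Q x + c^T x + lambda^T (A x - b)
Stationarity (grad_x L = 0): Q x + c + A^T lambda = 0.
Primal feasibility: A x = b.

This gives the KKT block system:
  [ Q   A^T ] [ x     ]   [-c ]
  [ A    0  ] [ lambda ] = [ b ]

Solving the linear system:
  x*      = (-2.2523, 1.6216, 0.7387)
  lambda* = (-0.2605, 7.6793)
  f(x*)   = 38.3508

x* = (-2.2523, 1.6216, 0.7387), lambda* = (-0.2605, 7.6793)


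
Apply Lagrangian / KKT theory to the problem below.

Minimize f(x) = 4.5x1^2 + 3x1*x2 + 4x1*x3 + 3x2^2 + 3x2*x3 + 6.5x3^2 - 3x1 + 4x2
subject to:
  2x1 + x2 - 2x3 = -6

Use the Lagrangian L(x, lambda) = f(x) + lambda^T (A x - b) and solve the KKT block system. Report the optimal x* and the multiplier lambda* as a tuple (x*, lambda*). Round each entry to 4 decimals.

Form the Lagrangian:
  L(x, lambda) = (1/2) x^T Q x + c^T x + lambda^T (A x - b)
Stationarity (grad_x L = 0): Q x + c + A^T lambda = 0.
Primal feasibility: A x = b.

This gives the KKT block system:
  [ Q   A^T ] [ x     ]   [-c ]
  [ A    0  ] [ lambda ] = [ b ]

Solving the linear system:
  x*      = (-0.7424, -1.7742, 1.3704)
  lambda* = (4.7615)
  f(x*)   = 11.8498

x* = (-0.7424, -1.7742, 1.3704), lambda* = (4.7615)


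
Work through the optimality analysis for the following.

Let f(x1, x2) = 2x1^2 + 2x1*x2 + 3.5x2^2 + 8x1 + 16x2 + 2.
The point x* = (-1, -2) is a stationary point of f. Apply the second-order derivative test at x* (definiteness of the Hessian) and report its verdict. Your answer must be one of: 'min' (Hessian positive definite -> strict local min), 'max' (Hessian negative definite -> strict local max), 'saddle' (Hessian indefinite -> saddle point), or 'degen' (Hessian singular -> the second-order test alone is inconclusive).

Compute the Hessian H = grad^2 f:
  H = [[4, 2], [2, 7]]
Verify stationarity: grad f(x*) = H x* + g = (0, 0).
Eigenvalues of H: 3, 8.
Both eigenvalues > 0, so H is positive definite -> x* is a strict local min.

min


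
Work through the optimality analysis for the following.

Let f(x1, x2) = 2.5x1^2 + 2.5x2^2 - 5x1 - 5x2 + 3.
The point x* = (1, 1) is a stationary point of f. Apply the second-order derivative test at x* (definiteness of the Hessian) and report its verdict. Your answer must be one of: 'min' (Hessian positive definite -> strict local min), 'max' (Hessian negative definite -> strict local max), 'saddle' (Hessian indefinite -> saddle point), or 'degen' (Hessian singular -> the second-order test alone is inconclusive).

Compute the Hessian H = grad^2 f:
  H = [[5, 0], [0, 5]]
Verify stationarity: grad f(x*) = H x* + g = (0, 0).
Eigenvalues of H: 5, 5.
Both eigenvalues > 0, so H is positive definite -> x* is a strict local min.

min


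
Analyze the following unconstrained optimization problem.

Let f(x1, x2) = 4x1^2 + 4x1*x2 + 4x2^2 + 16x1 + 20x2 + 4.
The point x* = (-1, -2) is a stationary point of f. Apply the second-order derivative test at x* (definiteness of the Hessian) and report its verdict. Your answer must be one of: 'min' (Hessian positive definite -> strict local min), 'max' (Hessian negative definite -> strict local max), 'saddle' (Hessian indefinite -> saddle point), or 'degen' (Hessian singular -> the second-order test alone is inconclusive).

Compute the Hessian H = grad^2 f:
  H = [[8, 4], [4, 8]]
Verify stationarity: grad f(x*) = H x* + g = (0, 0).
Eigenvalues of H: 4, 12.
Both eigenvalues > 0, so H is positive definite -> x* is a strict local min.

min


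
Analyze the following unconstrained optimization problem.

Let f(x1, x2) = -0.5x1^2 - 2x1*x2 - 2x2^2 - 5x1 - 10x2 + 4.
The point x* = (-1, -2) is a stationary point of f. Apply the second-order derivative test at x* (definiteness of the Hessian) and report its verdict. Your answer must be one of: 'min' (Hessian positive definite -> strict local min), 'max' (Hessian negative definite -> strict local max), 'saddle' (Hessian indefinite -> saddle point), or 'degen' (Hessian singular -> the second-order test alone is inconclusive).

Compute the Hessian H = grad^2 f:
  H = [[-1, -2], [-2, -4]]
Verify stationarity: grad f(x*) = H x* + g = (0, 0).
Eigenvalues of H: -5, 0.
H has a zero eigenvalue (singular; negative semidefinite but not definite), so H is neither positive definite, negative definite, nor indefinite. The second-order test alone is inconclusive -> degen.
(Indeed, f is constant along the null direction of H through x*, so x* is not a strict local extremum.)

degen


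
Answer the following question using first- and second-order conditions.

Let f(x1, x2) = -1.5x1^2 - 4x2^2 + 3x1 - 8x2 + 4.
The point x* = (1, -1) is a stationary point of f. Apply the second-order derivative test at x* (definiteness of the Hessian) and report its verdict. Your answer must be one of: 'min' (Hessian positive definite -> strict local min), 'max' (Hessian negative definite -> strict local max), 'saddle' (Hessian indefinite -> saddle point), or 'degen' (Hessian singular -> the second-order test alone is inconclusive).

Compute the Hessian H = grad^2 f:
  H = [[-3, 0], [0, -8]]
Verify stationarity: grad f(x*) = H x* + g = (0, 0).
Eigenvalues of H: -8, -3.
Both eigenvalues < 0, so H is negative definite -> x* is a strict local max.

max


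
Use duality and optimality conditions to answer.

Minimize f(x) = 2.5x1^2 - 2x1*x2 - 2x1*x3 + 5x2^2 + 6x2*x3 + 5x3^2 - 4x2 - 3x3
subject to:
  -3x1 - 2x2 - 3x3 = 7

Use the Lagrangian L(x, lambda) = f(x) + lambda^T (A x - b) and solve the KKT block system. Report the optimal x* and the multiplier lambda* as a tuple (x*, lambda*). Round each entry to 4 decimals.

Form the Lagrangian:
  L(x, lambda) = (1/2) x^T Q x + c^T x + lambda^T (A x - b)
Stationarity (grad_x L = 0): Q x + c + A^T lambda = 0.
Primal feasibility: A x = b.

This gives the KKT block system:
  [ Q   A^T ] [ x     ]   [-c ]
  [ A    0  ] [ lambda ] = [ b ]

Solving the linear system:
  x*      = (-1.6316, 0.069, -0.7477)
  lambda* = (-2.2668)
  f(x*)   = 8.9174

x* = (-1.6316, 0.069, -0.7477), lambda* = (-2.2668)


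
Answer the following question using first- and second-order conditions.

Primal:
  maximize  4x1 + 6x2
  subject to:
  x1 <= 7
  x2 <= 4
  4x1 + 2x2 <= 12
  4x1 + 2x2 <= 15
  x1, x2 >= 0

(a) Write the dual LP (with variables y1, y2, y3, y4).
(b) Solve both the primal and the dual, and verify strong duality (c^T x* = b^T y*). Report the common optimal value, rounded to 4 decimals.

The standard primal-dual pair for 'max c^T x s.t. A x <= b, x >= 0' is:
  Dual:  min b^T y  s.t.  A^T y >= c,  y >= 0.

So the dual LP is:
  minimize  7y1 + 4y2 + 12y3 + 15y4
  subject to:
    y1 + 4y3 + 4y4 >= 4
    y2 + 2y3 + 2y4 >= 6
    y1, y2, y3, y4 >= 0

Solving the primal: x* = (1, 4).
  primal value c^T x* = 28.
Solving the dual: y* = (0, 4, 1, 0).
  dual value b^T y* = 28.
Strong duality: c^T x* = b^T y*. Confirmed.

28


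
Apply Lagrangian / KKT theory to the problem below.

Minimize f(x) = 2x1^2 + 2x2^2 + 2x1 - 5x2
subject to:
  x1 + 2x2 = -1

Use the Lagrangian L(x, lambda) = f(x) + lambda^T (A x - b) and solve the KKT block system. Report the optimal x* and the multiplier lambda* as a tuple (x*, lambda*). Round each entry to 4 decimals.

Form the Lagrangian:
  L(x, lambda) = (1/2) x^T Q x + c^T x + lambda^T (A x - b)
Stationarity (grad_x L = 0): Q x + c + A^T lambda = 0.
Primal feasibility: A x = b.

This gives the KKT block system:
  [ Q   A^T ] [ x     ]   [-c ]
  [ A    0  ] [ lambda ] = [ b ]

Solving the linear system:
  x*      = (-1.1, 0.05)
  lambda* = (2.4)
  f(x*)   = -0.025

x* = (-1.1, 0.05), lambda* = (2.4)


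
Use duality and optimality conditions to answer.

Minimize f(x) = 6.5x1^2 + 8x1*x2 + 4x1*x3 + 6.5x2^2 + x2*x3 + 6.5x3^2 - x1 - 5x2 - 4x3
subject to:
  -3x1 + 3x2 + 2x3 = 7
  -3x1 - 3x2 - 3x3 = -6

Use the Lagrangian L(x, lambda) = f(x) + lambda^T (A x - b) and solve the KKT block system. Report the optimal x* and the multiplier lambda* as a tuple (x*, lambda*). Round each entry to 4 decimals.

Form the Lagrangian:
  L(x, lambda) = (1/2) x^T Q x + c^T x + lambda^T (A x - b)
Stationarity (grad_x L = 0): Q x + c + A^T lambda = 0.
Primal feasibility: A x = b.

This gives the KKT block system:
  [ Q   A^T ] [ x     ]   [-c ]
  [ A    0  ] [ lambda ] = [ b ]

Solving the linear system:
  x*      = (-0.3445, 1.2776, 1.0668)
  lambda* = (-0.1517, 3.1551)
  f(x*)   = 4.8406

x* = (-0.3445, 1.2776, 1.0668), lambda* = (-0.1517, 3.1551)


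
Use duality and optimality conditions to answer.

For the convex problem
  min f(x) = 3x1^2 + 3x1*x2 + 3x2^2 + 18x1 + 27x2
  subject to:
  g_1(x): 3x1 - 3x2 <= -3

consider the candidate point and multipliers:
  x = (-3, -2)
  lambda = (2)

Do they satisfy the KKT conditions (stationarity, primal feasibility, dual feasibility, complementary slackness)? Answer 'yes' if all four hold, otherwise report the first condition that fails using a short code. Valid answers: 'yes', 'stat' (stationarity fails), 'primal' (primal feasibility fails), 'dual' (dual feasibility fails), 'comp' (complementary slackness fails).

Gradient of f: grad f(x) = Q x + c = (-6, 6)
Constraint values g_i(x) = a_i^T x - b_i:
  g_1((-3, -2)) = 0
Stationarity residual: grad f(x) + sum_i lambda_i a_i = (0, 0)
  -> stationarity OK
Primal feasibility (all g_i <= 0): OK
Dual feasibility (all lambda_i >= 0): OK
Complementary slackness (lambda_i * g_i(x) = 0 for all i): OK

Verdict: yes, KKT holds.

yes


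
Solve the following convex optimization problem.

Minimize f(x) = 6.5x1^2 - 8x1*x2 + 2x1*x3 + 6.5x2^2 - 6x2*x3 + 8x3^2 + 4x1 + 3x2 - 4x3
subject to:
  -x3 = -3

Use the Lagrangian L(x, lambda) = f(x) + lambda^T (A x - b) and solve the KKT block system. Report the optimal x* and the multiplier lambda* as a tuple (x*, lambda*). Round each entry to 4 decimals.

Form the Lagrangian:
  L(x, lambda) = (1/2) x^T Q x + c^T x + lambda^T (A x - b)
Stationarity (grad_x L = 0): Q x + c + A^T lambda = 0.
Primal feasibility: A x = b.

This gives the KKT block system:
  [ Q   A^T ] [ x     ]   [-c ]
  [ A    0  ] [ lambda ] = [ b ]

Solving the linear system:
  x*      = (-0.0952, 1.0952, 3)
  lambda* = (37.2381)
  f(x*)   = 51.3095

x* = (-0.0952, 1.0952, 3), lambda* = (37.2381)


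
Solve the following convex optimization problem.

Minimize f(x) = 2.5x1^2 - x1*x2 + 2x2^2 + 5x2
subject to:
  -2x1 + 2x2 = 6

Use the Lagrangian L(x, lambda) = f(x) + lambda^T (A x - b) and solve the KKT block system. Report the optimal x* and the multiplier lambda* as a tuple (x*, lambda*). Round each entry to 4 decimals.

Form the Lagrangian:
  L(x, lambda) = (1/2) x^T Q x + c^T x + lambda^T (A x - b)
Stationarity (grad_x L = 0): Q x + c + A^T lambda = 0.
Primal feasibility: A x = b.

This gives the KKT block system:
  [ Q   A^T ] [ x     ]   [-c ]
  [ A    0  ] [ lambda ] = [ b ]

Solving the linear system:
  x*      = (-2, 1)
  lambda* = (-5.5)
  f(x*)   = 19

x* = (-2, 1), lambda* = (-5.5)


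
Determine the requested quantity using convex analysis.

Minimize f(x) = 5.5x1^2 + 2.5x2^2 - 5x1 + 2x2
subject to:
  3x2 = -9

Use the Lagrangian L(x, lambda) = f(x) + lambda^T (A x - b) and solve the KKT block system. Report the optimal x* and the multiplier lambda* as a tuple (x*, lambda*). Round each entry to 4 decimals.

Form the Lagrangian:
  L(x, lambda) = (1/2) x^T Q x + c^T x + lambda^T (A x - b)
Stationarity (grad_x L = 0): Q x + c + A^T lambda = 0.
Primal feasibility: A x = b.

This gives the KKT block system:
  [ Q   A^T ] [ x     ]   [-c ]
  [ A    0  ] [ lambda ] = [ b ]

Solving the linear system:
  x*      = (0.4545, -3)
  lambda* = (4.3333)
  f(x*)   = 15.3636

x* = (0.4545, -3), lambda* = (4.3333)


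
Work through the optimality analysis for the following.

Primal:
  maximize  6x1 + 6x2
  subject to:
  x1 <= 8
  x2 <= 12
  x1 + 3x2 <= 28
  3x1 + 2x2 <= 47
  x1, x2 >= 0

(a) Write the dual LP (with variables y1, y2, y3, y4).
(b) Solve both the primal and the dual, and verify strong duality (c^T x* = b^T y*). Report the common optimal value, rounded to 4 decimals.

The standard primal-dual pair for 'max c^T x s.t. A x <= b, x >= 0' is:
  Dual:  min b^T y  s.t.  A^T y >= c,  y >= 0.

So the dual LP is:
  minimize  8y1 + 12y2 + 28y3 + 47y4
  subject to:
    y1 + y3 + 3y4 >= 6
    y2 + 3y3 + 2y4 >= 6
    y1, y2, y3, y4 >= 0

Solving the primal: x* = (8, 6.6667).
  primal value c^T x* = 88.
Solving the dual: y* = (4, 0, 2, 0).
  dual value b^T y* = 88.
Strong duality: c^T x* = b^T y*. Confirmed.

88


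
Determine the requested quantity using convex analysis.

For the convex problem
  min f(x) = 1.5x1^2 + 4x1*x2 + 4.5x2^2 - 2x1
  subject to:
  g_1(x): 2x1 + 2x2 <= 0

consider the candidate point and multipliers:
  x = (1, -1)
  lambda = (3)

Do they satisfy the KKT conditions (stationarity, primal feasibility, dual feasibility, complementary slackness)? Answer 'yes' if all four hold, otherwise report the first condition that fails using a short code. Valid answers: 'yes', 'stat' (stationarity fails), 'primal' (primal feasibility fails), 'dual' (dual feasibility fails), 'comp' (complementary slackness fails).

Gradient of f: grad f(x) = Q x + c = (-3, -5)
Constraint values g_i(x) = a_i^T x - b_i:
  g_1((1, -1)) = 0
Stationarity residual: grad f(x) + sum_i lambda_i a_i = (3, 1)
  -> stationarity FAILS
Primal feasibility (all g_i <= 0): OK
Dual feasibility (all lambda_i >= 0): OK
Complementary slackness (lambda_i * g_i(x) = 0 for all i): OK

Verdict: the first failing condition is stationarity -> stat.

stat


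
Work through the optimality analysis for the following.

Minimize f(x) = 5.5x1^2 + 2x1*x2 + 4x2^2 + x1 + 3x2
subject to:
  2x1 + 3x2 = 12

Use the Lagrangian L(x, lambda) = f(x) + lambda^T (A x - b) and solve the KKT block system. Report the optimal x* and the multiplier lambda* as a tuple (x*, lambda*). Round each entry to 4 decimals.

Form the Lagrangian:
  L(x, lambda) = (1/2) x^T Q x + c^T x + lambda^T (A x - b)
Stationarity (grad_x L = 0): Q x + c + A^T lambda = 0.
Primal feasibility: A x = b.

This gives the KKT block system:
  [ Q   A^T ] [ x     ]   [-c ]
  [ A    0  ] [ lambda ] = [ b ]

Solving the linear system:
  x*      = (1.2056, 3.1963)
  lambda* = (-10.3271)
  f(x*)   = 67.3598

x* = (1.2056, 3.1963), lambda* = (-10.3271)


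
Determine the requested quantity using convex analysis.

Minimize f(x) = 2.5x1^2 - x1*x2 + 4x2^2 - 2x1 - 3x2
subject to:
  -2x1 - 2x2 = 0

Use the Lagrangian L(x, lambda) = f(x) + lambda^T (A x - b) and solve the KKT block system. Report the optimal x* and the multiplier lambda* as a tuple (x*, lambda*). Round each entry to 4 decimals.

Form the Lagrangian:
  L(x, lambda) = (1/2) x^T Q x + c^T x + lambda^T (A x - b)
Stationarity (grad_x L = 0): Q x + c + A^T lambda = 0.
Primal feasibility: A x = b.

This gives the KKT block system:
  [ Q   A^T ] [ x     ]   [-c ]
  [ A    0  ] [ lambda ] = [ b ]

Solving the linear system:
  x*      = (-0.0667, 0.0667)
  lambda* = (-1.2)
  f(x*)   = -0.0333

x* = (-0.0667, 0.0667), lambda* = (-1.2)


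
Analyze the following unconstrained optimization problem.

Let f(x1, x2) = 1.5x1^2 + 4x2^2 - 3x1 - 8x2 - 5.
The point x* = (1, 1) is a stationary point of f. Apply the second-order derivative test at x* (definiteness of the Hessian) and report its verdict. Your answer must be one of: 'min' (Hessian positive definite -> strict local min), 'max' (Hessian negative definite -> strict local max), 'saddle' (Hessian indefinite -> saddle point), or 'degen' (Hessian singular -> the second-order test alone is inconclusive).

Compute the Hessian H = grad^2 f:
  H = [[3, 0], [0, 8]]
Verify stationarity: grad f(x*) = H x* + g = (0, 0).
Eigenvalues of H: 3, 8.
Both eigenvalues > 0, so H is positive definite -> x* is a strict local min.

min


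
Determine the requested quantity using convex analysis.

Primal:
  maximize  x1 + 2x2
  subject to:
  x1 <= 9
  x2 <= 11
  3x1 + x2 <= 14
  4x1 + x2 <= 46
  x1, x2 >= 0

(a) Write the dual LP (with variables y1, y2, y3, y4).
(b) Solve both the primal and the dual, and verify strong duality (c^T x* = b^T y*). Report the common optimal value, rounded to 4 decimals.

The standard primal-dual pair for 'max c^T x s.t. A x <= b, x >= 0' is:
  Dual:  min b^T y  s.t.  A^T y >= c,  y >= 0.

So the dual LP is:
  minimize  9y1 + 11y2 + 14y3 + 46y4
  subject to:
    y1 + 3y3 + 4y4 >= 1
    y2 + y3 + y4 >= 2
    y1, y2, y3, y4 >= 0

Solving the primal: x* = (1, 11).
  primal value c^T x* = 23.
Solving the dual: y* = (0, 1.6667, 0.3333, 0).
  dual value b^T y* = 23.
Strong duality: c^T x* = b^T y*. Confirmed.

23


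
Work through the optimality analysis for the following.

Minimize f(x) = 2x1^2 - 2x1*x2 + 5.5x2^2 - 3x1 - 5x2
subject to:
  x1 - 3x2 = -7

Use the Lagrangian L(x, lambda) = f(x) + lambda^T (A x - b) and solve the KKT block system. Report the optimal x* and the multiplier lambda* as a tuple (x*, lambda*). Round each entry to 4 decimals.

Form the Lagrangian:
  L(x, lambda) = (1/2) x^T Q x + c^T x + lambda^T (A x - b)
Stationarity (grad_x L = 0): Q x + c + A^T lambda = 0.
Primal feasibility: A x = b.

This gives the KKT block system:
  [ Q   A^T ] [ x     ]   [-c ]
  [ A    0  ] [ lambda ] = [ b ]

Solving the linear system:
  x*      = (0.2, 2.4)
  lambda* = (7)
  f(x*)   = 18.2

x* = (0.2, 2.4), lambda* = (7)


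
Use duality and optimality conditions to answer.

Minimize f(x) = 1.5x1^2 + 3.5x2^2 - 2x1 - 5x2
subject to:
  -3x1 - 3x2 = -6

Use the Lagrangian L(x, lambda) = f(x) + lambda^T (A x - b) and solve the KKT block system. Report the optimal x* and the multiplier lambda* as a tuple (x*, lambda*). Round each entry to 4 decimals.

Form the Lagrangian:
  L(x, lambda) = (1/2) x^T Q x + c^T x + lambda^T (A x - b)
Stationarity (grad_x L = 0): Q x + c + A^T lambda = 0.
Primal feasibility: A x = b.

This gives the KKT block system:
  [ Q   A^T ] [ x     ]   [-c ]
  [ A    0  ] [ lambda ] = [ b ]

Solving the linear system:
  x*      = (1.1, 0.9)
  lambda* = (0.4333)
  f(x*)   = -2.05

x* = (1.1, 0.9), lambda* = (0.4333)


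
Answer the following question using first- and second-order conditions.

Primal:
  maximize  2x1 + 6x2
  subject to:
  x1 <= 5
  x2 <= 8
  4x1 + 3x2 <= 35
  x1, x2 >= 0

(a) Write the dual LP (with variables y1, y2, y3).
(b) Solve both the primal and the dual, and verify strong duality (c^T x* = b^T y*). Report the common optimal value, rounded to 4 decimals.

The standard primal-dual pair for 'max c^T x s.t. A x <= b, x >= 0' is:
  Dual:  min b^T y  s.t.  A^T y >= c,  y >= 0.

So the dual LP is:
  minimize  5y1 + 8y2 + 35y3
  subject to:
    y1 + 4y3 >= 2
    y2 + 3y3 >= 6
    y1, y2, y3 >= 0

Solving the primal: x* = (2.75, 8).
  primal value c^T x* = 53.5.
Solving the dual: y* = (0, 4.5, 0.5).
  dual value b^T y* = 53.5.
Strong duality: c^T x* = b^T y*. Confirmed.

53.5


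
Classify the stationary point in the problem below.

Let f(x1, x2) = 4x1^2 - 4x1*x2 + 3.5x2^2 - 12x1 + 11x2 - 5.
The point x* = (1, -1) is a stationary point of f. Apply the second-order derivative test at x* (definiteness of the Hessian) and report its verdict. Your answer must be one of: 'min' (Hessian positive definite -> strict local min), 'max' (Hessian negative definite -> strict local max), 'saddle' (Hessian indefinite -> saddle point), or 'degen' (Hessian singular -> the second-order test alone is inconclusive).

Compute the Hessian H = grad^2 f:
  H = [[8, -4], [-4, 7]]
Verify stationarity: grad f(x*) = H x* + g = (0, 0).
Eigenvalues of H: 3.4689, 11.5311.
Both eigenvalues > 0, so H is positive definite -> x* is a strict local min.

min


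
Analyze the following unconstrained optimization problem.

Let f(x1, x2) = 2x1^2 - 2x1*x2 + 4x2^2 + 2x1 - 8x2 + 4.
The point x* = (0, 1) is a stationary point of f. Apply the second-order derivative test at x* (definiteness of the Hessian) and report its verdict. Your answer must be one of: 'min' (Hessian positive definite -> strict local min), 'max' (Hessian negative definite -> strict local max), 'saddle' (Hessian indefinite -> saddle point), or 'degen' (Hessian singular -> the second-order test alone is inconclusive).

Compute the Hessian H = grad^2 f:
  H = [[4, -2], [-2, 8]]
Verify stationarity: grad f(x*) = H x* + g = (0, 0).
Eigenvalues of H: 3.1716, 8.8284.
Both eigenvalues > 0, so H is positive definite -> x* is a strict local min.

min
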